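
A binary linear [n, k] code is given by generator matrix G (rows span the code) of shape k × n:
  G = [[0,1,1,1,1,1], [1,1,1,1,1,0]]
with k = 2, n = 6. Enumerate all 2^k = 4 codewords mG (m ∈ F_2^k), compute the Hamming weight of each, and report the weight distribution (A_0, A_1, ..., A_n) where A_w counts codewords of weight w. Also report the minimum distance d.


Weight distribution: A_0 = 1, A_2 = 1, A_5 = 2. Minimum distance d = 2.

Enumerate all 2^2 = 4 messages m ∈ F_2^2.
For each, compute codeword c = mG in F_2^6, then tally its weight.
  m = 00 → c = 000000, weight = 0.
  m = 10 → c = 011111, weight = 5.
  m = 01 → c = 111110, weight = 5.
  m = 11 → c = 100001, weight = 2.
Tally weights:
  weight 0: 1 codewords.
  weight 2: 1 codewords.
  weight 5: 2 codewords.
Minimum distance d = smallest w > 0 with A_w > 0 = 2.
Sanity: Σ A_w = 4 = 2^2 = 4 ✓.


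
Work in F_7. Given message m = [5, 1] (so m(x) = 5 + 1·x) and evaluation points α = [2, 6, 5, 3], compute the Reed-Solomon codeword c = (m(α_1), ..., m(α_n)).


c = [0, 4, 3, 1]

Message polynomial: m(x) = 5 + 1·x (mod 7).
For each evaluation point α_i, compute m(α_i) mod 7:
  α_1 = 2: Horner steps 1 → 0, so m(2) = 0.
  α_2 = 6: Horner steps 1 → 4, so m(6) = 4.
  α_3 = 5: Horner steps 1 → 3, so m(5) = 3.
  α_4 = 3: Horner steps 1 → 1, so m(3) = 1.
Codeword c = [0, 4, 3, 1] ∈ F_7^4.


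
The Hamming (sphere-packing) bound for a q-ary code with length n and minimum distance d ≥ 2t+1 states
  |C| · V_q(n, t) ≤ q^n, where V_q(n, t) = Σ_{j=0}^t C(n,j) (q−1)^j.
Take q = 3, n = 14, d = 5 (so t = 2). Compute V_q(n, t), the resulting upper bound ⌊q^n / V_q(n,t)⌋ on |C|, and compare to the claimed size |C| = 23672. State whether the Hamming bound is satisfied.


V_q(n, t) = 393, q^n = 4782969, Hamming bound = 12170, |C| = 23672 > bound (violated).

Step 1: Compute V_q(n, t) = Σ_{j=0}^2 C(n, j) (q−1)^j.
  j = 0: C(14,0)·(2)^0 = 1·1 = 1.
  j = 1: C(14,1)·(2)^1 = 14·2 = 28.
  j = 2: C(14,2)·(2)^2 = 91·4 = 364.
  V_q(n, t) = 1 + 28 + 364 = 393.
Step 2: q^n = 3^14 = 4782969.
Step 3: Hamming bound ⌊q^n / V_q(n,t)⌋ = ⌊4782969/393⌋ = 12170.
Step 4: Compare |C| = 23672 to 12170: violated.
The claimed |C| lies above the Hamming bound, so no 3-ary code of length 14 with d ≥ 5 can have 23672 codewords.


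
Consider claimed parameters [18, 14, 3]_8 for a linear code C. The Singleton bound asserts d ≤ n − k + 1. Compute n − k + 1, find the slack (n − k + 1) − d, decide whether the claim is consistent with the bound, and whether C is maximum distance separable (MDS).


Singleton RHS = n − k + 1 = 5, slack = 2, bound satisfied, not MDS.

Singleton bound: d ≤ n − k + 1.
Here n = 18, k = 14, so n − k + 1 = 5.
Given d = 3, check d ≤ 5: YES.
Slack = (n − k + 1) − d = 2.
The code is NOT MDS (slack = 2 > 0).
Description: the claimed parameters are [18, 14, 3]_8; such a code would be non-MDS.


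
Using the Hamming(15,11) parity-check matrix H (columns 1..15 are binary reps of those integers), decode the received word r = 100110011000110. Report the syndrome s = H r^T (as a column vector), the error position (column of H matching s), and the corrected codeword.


s = (0, 0, 1, 0)^T, error position = 2, corrected codeword c = 110110011000110

Compute s = H r^T mod 2 one row at a time:
  s_1 = 1 + 1 + 0 + 0 + 0 + 1 + 1 + 0 = 4 ≡ 0 (mod 2).
  s_2 = 1 + 1 + 0 + 0 + 0 + 1 + 1 + 0 = 4 ≡ 0 (mod 2).
  s_3 = 0 + 0 + 0 + 0 + 0 + 0 + 1 + 0 = 1 ≡ 1 (mod 2).
  s_4 = 1 + 0 + 1 + 0 + 1 + 0 + 1 + 0 = 4 ≡ 0 (mod 2).
s = (0, 0, 1, 0)^T — this equals column 2 of H (binary 0010), so error is at position 2.
Correct: flip bit 2 of r = 100110011000110 to get c = 110110011000110.


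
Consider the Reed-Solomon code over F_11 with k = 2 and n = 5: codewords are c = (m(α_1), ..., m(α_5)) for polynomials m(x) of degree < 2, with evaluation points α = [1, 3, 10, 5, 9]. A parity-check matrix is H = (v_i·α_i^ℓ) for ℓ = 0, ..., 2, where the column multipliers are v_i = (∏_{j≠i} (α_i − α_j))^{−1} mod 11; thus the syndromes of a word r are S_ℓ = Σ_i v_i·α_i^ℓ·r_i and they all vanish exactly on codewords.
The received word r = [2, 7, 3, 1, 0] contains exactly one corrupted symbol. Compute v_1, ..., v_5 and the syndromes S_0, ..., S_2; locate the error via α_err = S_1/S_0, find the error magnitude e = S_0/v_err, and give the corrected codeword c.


S = (4, 7, 4), error at position 3, error magnitude e = 6, c = [2, 7, 8, 1, 0].

Step 1: column multipliers v_i = (∏_{j≠i}(α_i − α_j))^{−1} mod 11.
  i = 1 (α = 1): (1−3)(1−10)(1−5)(1−9) = (−2)·(−9)·(−4)·(−8) = 576 ≡ 4, so v_1 = 4^{−1} = 3 (mod 11).
  i = 2 (α = 3): (3−1)(3−10)(3−5)(3−9) = 2·(−7)·(−2)·(−6) = −168 ≡ 8, so v_2 = 8^{−1} = 7 (mod 11).
  i = 3 (α = 10): (10−1)(10−3)(10−5)(10−9) = 9·7·5·1 = 315 ≡ 7, so v_3 = 7^{−1} = 8 (mod 11).
  i = 4 (α = 5): (5−1)(5−3)(5−10)(5−9) = 4·2·(−5)·(−4) = 160 ≡ 6, so v_4 = 6^{−1} = 2 (mod 11).
  i = 5 (α = 9): (9−1)(9−3)(9−10)(9−5) = 8·6·(−1)·4 = −192 ≡ 6, so v_5 = 6^{−1} = 2 (mod 11).
  v = [3, 7, 8, 2, 2].
Step 2: syndromes of r = [2, 7, 3, 1, 0] (all sums mod 11).
  S_0 = Σ v_i r_i = 3·2 + 7·7 + 8·3 + 2·1 + 2·0 = 81 ≡ 4.
  S_1 = Σ v_i α_i r_i = 3·1·2 + 7·3·7 + 8·10·3 + 2·5·1 + 2·9·0 = 403 ≡ 7.
  α_i^2 mod 11 = [1, 9, 1, 3, 4].
  S_2 = Σ v_i α_i^2 r_i = 3·1·2 + 7·9·7 + 8·1·3 + 2·3·1 + 2·4·0 = 477 ≡ 4.
  S = (4, 7, 4) ≠ 0, so r is not a codeword (an error is present).
Step 3: locate the error. For a single error e at position i, S_ℓ = v_i·e·α_i^ℓ, so α_err = S_1/S_0.
  S_0^{−1} = 4^{−1} = 3 (mod 11), so α_err = 7·3 = 21 ≡ 10 = α_3. Error position i = 3.
  Consistency check: S_2/S_1 = 4·8 = 32 ≡ 10 = α_err ✓ (single-error assumption holds).
Step 4: error magnitude e = S_0/v_3 = S_0·∏_{j≠3}(α_3 − α_j) = 4·7 = 28 ≡ 6 (mod 11).
Step 5: correct position 3: c_3 = r_3 − e = 3 − 6 ≡ 8 (mod 11). Hence c = [2, 7, 8, 1, 0].
  Check: interpolating c through the α_i gives m(x) = 5 + 8·x (degree < 2) with m(α_i) = c_i for every i, so c is indeed a codeword.


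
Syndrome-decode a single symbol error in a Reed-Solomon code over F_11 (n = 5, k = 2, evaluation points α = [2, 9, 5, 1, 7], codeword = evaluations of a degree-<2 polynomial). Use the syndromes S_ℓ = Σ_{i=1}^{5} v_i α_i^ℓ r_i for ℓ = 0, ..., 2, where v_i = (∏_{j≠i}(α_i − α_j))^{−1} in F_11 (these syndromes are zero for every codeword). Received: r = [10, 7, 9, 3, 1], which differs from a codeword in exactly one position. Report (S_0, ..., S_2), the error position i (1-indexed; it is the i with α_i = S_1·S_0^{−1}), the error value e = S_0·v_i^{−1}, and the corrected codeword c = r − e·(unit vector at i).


S = (10, 2, 7), error at position 2, error magnitude e = 3, c = [10, 4, 9, 3, 1].

Step 1: column multipliers v_i = (∏_{j≠i}(α_i − α_j))^{−1} mod 11.
  i = 1 (α = 2): (2−9)(2−5)(2−1)(2−7) = (−7)·(−3)·1·(−5) = −105 ≡ 5, so v_1 = 5^{−1} = 9 (mod 11).
  i = 2 (α = 9): (9−2)(9−5)(9−1)(9−7) = 7·4·8·2 = 448 ≡ 8, so v_2 = 8^{−1} = 7 (mod 11).
  i = 3 (α = 5): (5−2)(5−9)(5−1)(5−7) = 3·(−4)·4·(−2) = 96 ≡ 8, so v_3 = 8^{−1} = 7 (mod 11).
  i = 4 (α = 1): (1−2)(1−9)(1−5)(1−7) = (−1)·(−8)·(−4)·(−6) = 192 ≡ 5, so v_4 = 5^{−1} = 9 (mod 11).
  i = 5 (α = 7): (7−2)(7−9)(7−5)(7−1) = 5·(−2)·2·6 = −120 ≡ 1, so v_5 = 1^{−1} = 1 (mod 11).
  v = [9, 7, 7, 9, 1].
Step 2: syndromes of r = [10, 7, 9, 3, 1] (all sums mod 11).
  S_0 = Σ v_i r_i = 9·10 + 7·7 + 7·9 + 9·3 + 1·1 = 230 ≡ 10.
  S_1 = Σ v_i α_i r_i = 9·2·10 + 7·9·7 + 7·5·9 + 9·1·3 + 1·7·1 = 970 ≡ 2.
  α_i^2 mod 11 = [4, 4, 3, 1, 5].
  S_2 = Σ v_i α_i^2 r_i = 9·4·10 + 7·4·7 + 7·3·9 + 9·1·3 + 1·5·1 = 777 ≡ 7.
  S = (10, 2, 7) ≠ 0, so r is not a codeword (an error is present).
Step 3: locate the error. For a single error e at position i, S_ℓ = v_i·e·α_i^ℓ, so α_err = S_1/S_0.
  S_0^{−1} = 10^{−1} = 10 (mod 11), so α_err = 2·10 = 20 ≡ 9 = α_2. Error position i = 2.
  Consistency check: S_2/S_1 = 7·6 = 42 ≡ 9 = α_err ✓ (single-error assumption holds).
Step 4: error magnitude e = S_0/v_2 = S_0·∏_{j≠2}(α_2 − α_j) = 10·8 = 80 ≡ 3 (mod 11).
Step 5: correct position 2: c_2 = r_2 − e = 7 − 3 ≡ 4 (mod 11). Hence c = [10, 4, 9, 3, 1].
  Check: interpolating c through the α_i gives m(x) = 7 + 7·x (degree < 2) with m(α_i) = c_i for every i, so c is indeed a codeword.


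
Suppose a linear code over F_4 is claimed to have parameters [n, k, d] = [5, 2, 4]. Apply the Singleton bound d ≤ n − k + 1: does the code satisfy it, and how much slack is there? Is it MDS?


Singleton RHS = n − k + 1 = 4, slack = 0, bound satisfied, MDS.

Singleton bound: d ≤ n − k + 1.
Here n = 5, k = 2, so n − k + 1 = 4.
Given d = 4, check d ≤ 4: YES.
Slack = (n − k + 1) − d = 0.
The code is MDS (slack = 0).
Description: the claimed parameters are [5, 2, 4]_4; such a code would be MDS (meets Singleton bound).


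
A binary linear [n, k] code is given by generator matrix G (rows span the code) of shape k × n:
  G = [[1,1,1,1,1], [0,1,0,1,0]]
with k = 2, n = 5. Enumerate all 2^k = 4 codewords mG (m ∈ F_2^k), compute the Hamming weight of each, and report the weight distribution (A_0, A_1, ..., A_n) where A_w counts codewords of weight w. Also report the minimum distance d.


Weight distribution: A_0 = 1, A_2 = 1, A_3 = 1, A_5 = 1. Minimum distance d = 2.

Enumerate all 2^2 = 4 messages m ∈ F_2^2.
For each, compute codeword c = mG in F_2^5, then tally its weight.
  m = 00 → c = 00000, weight = 0.
  m = 10 → c = 11111, weight = 5.
  m = 01 → c = 01010, weight = 2.
  m = 11 → c = 10101, weight = 3.
Tally weights:
  weight 0: 1 codewords.
  weight 2: 1 codewords.
  weight 3: 1 codewords.
  weight 5: 1 codewords.
Minimum distance d = smallest w > 0 with A_w > 0 = 2.
Sanity: Σ A_w = 4 = 2^2 = 4 ✓.


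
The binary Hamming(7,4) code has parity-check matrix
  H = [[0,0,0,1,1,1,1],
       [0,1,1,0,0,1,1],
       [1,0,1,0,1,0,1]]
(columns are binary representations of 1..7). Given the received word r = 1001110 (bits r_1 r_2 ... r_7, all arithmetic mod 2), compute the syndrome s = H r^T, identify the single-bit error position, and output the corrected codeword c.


s = (1, 1, 0)^T, error position = 6, corrected codeword c = 1001100

Compute s = H r^T mod 2 one row at a time:
  s_1 = 1 + 1 + 1 + 0 = 3 ≡ 1 (mod 2).
  s_2 = 0 + 0 + 1 + 0 = 1 ≡ 1 (mod 2).
  s_3 = 1 + 0 + 1 + 0 = 2 ≡ 0 (mod 2).
s = (1, 1, 0)^T — this equals column 6 of H (binary 110), so error is at position 6.
Correct: flip bit 6 of r = 1001110 to get c = 1001100.


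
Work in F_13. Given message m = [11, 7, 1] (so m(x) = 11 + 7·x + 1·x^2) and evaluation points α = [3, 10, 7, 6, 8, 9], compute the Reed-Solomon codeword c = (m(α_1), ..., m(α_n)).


c = [2, 12, 5, 11, 1, 12]

Message polynomial: m(x) = 11 + 7·x + 1·x^2 (mod 13).
For each evaluation point α_i, compute m(α_i) mod 13:
  α_1 = 3: Horner steps 1 → 10 → 2, so m(3) = 2.
  α_2 = 10: Horner steps 1 → 4 → 12, so m(10) = 12.
  α_3 = 7: Horner steps 1 → 1 → 5, so m(7) = 5.
  α_4 = 6: Horner steps 1 → 0 → 11, so m(6) = 11.
  α_5 = 8: Horner steps 1 → 2 → 1, so m(8) = 1.
  α_6 = 9: Horner steps 1 → 3 → 12, so m(9) = 12.
Codeword c = [2, 12, 5, 11, 1, 12] ∈ F_13^6.


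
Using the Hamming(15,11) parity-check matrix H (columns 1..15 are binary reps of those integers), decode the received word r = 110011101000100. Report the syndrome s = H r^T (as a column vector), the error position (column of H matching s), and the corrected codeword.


s = (0, 0, 1, 1)^T, error position = 3, corrected codeword c = 111011101000100

Compute s = H r^T mod 2 one row at a time:
  s_1 = 0 + 1 + 0 + 0 + 0 + 1 + 0 + 0 = 2 ≡ 0 (mod 2).
  s_2 = 0 + 1 + 1 + 1 + 0 + 1 + 0 + 0 = 4 ≡ 0 (mod 2).
  s_3 = 1 + 0 + 1 + 1 + 0 + 0 + 0 + 0 = 3 ≡ 1 (mod 2).
  s_4 = 1 + 0 + 1 + 1 + 1 + 0 + 1 + 0 = 5 ≡ 1 (mod 2).
s = (0, 0, 1, 1)^T — this equals column 3 of H (binary 0011), so error is at position 3.
Correct: flip bit 3 of r = 110011101000100 to get c = 111011101000100.


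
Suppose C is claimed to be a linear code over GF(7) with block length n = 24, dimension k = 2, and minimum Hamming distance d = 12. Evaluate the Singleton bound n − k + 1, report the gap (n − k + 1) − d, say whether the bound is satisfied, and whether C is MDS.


Singleton RHS = n − k + 1 = 23, slack = 11, bound satisfied, not MDS.

Singleton bound: d ≤ n − k + 1.
Here n = 24, k = 2, so n − k + 1 = 23.
Given d = 12, check d ≤ 23: YES.
Slack = (n − k + 1) − d = 11.
The code is NOT MDS (slack = 11 > 0).
Description: the claimed parameters are [24, 2, 12]_7; such a code would be non-MDS.


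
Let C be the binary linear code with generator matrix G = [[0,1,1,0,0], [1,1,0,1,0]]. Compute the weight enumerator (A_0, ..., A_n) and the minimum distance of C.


Weight distribution: A_0 = 1, A_2 = 1, A_3 = 2. Minimum distance d = 2.

Enumerate all 2^2 = 4 messages m ∈ F_2^2.
For each, compute codeword c = mG in F_2^5, then tally its weight.
  m = 00 → c = 00000, weight = 0.
  m = 10 → c = 01100, weight = 2.
  m = 01 → c = 11010, weight = 3.
  m = 11 → c = 10110, weight = 3.
Tally weights:
  weight 0: 1 codewords.
  weight 2: 1 codewords.
  weight 3: 2 codewords.
Minimum distance d = smallest w > 0 with A_w > 0 = 2.
Sanity: Σ A_w = 4 = 2^2 = 4 ✓.


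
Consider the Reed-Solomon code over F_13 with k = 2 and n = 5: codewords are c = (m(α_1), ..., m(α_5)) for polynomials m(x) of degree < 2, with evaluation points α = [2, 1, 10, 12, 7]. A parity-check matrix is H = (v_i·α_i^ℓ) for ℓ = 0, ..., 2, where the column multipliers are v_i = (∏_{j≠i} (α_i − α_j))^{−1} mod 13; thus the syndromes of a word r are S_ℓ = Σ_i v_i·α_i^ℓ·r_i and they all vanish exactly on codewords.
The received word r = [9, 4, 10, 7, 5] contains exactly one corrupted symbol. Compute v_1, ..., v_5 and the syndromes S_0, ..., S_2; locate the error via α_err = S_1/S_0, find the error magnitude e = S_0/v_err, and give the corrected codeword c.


S = (11, 12, 6), error at position 5, error magnitude e = 10, c = [9, 4, 10, 7, 8].

Step 1: column multipliers v_i = (∏_{j≠i}(α_i − α_j))^{−1} mod 13.
  i = 1 (α = 2): (2−1)(2−10)(2−12)(2−7) = 1·(−8)·(−10)·(−5) = −400 ≡ 3, so v_1 = 3^{−1} = 9 (mod 13).
  i = 2 (α = 1): (1−2)(1−10)(1−12)(1−7) = (−1)·(−9)·(−11)·(−6) = 594 ≡ 9, so v_2 = 9^{−1} = 3 (mod 13).
  i = 3 (α = 10): (10−2)(10−1)(10−12)(10−7) = 8·9·(−2)·3 = −432 ≡ 10, so v_3 = 10^{−1} = 4 (mod 13).
  i = 4 (α = 12): (12−2)(12−1)(12−10)(12−7) = 10·11·2·5 = 1100 ≡ 8, so v_4 = 8^{−1} = 5 (mod 13).
  i = 5 (α = 7): (7−2)(7−1)(7−10)(7−12) = 5·6·(−3)·(−5) = 450 ≡ 8, so v_5 = 8^{−1} = 5 (mod 13).
  v = [9, 3, 4, 5, 5].
Step 2: syndromes of r = [9, 4, 10, 7, 5] (all sums mod 13).
  S_0 = Σ v_i r_i = 9·9 + 3·4 + 4·10 + 5·7 + 5·5 = 193 ≡ 11.
  S_1 = Σ v_i α_i r_i = 9·2·9 + 3·1·4 + 4·10·10 + 5·12·7 + 5·7·5 = 1169 ≡ 12.
  α_i^2 mod 13 = [4, 1, 9, 1, 10].
  S_2 = Σ v_i α_i^2 r_i = 9·4·9 + 3·1·4 + 4·9·10 + 5·1·7 + 5·10·5 = 981 ≡ 6.
  S = (11, 12, 6) ≠ 0, so r is not a codeword (an error is present).
Step 3: locate the error. For a single error e at position i, S_ℓ = v_i·e·α_i^ℓ, so α_err = S_1/S_0.
  S_0^{−1} = 11^{−1} = 6 (mod 13), so α_err = 12·6 = 72 ≡ 7 = α_5. Error position i = 5.
  Consistency check: S_2/S_1 = 6·12 = 72 ≡ 7 = α_err ✓ (single-error assumption holds).
Step 4: error magnitude e = S_0/v_5 = S_0·∏_{j≠5}(α_5 − α_j) = 11·8 = 88 ≡ 10 (mod 13).
Step 5: correct position 5: c_5 = r_5 − e = 5 − 10 ≡ 8 (mod 13). Hence c = [9, 4, 10, 7, 8].
  Check: interpolating c through the α_i gives m(x) = 12 + 5·x (degree < 2) with m(α_i) = c_i for every i, so c is indeed a codeword.


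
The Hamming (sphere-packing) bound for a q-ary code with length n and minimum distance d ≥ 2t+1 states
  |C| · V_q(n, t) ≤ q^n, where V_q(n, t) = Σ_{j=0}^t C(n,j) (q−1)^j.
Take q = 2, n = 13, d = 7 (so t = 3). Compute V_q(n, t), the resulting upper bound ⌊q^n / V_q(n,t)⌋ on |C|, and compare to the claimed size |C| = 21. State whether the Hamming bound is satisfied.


V_q(n, t) = 378, q^n = 8192, Hamming bound = 21, |C| = 21 ≤ bound (satisfied).

Step 1: Compute V_q(n, t) = Σ_{j=0}^3 C(n, j) (q−1)^j.
  j = 0: C(13,0)·(1)^0 = 1·1 = 1.
  j = 1: C(13,1)·(1)^1 = 13·1 = 13.
  j = 2: C(13,2)·(1)^2 = 78·1 = 78.
  j = 3: C(13,3)·(1)^3 = 286·1 = 286.
  V_q(n, t) = 1 + 13 + 78 + 286 = 378.
Step 2: q^n = 2^13 = 8192.
Step 3: Hamming bound ⌊q^n / V_q(n,t)⌋ = ⌊8192/378⌋ = 21.
Step 4: Compare |C| = 21 to 21: satisfied.
The claimed |C| lies at the Hamming bound (tight).


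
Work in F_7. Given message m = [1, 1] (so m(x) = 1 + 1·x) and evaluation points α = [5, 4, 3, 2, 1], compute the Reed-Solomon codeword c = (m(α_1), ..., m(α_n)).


c = [6, 5, 4, 3, 2]

Message polynomial: m(x) = 1 + 1·x (mod 7).
For each evaluation point α_i, compute m(α_i) mod 7:
  α_1 = 5: Horner steps 1 → 6, so m(5) = 6.
  α_2 = 4: Horner steps 1 → 5, so m(4) = 5.
  α_3 = 3: Horner steps 1 → 4, so m(3) = 4.
  α_4 = 2: Horner steps 1 → 3, so m(2) = 3.
  α_5 = 1: Horner steps 1 → 2, so m(1) = 2.
Codeword c = [6, 5, 4, 3, 2] ∈ F_7^5.


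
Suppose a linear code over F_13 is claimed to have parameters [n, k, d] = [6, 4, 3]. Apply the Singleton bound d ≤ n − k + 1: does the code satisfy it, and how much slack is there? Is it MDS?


Singleton RHS = n − k + 1 = 3, slack = 0, bound satisfied, MDS.

Singleton bound: d ≤ n − k + 1.
Here n = 6, k = 4, so n − k + 1 = 3.
Given d = 3, check d ≤ 3: YES.
Slack = (n − k + 1) − d = 0.
The code is MDS (slack = 0).
Description: the claimed parameters are [6, 4, 3]_13; such a code would be MDS (meets Singleton bound).


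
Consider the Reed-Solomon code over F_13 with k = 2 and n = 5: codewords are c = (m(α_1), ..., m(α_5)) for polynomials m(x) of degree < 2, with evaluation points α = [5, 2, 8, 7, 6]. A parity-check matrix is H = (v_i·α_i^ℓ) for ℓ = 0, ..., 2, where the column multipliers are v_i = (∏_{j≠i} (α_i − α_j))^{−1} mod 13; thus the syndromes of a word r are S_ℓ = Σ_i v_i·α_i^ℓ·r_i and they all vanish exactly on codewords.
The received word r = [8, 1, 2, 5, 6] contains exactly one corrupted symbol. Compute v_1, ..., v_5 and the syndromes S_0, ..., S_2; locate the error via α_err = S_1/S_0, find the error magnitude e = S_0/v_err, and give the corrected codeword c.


S = (9, 11, 12), error at position 4, error magnitude e = 1, c = [8, 1, 2, 4, 6].

Step 1: column multipliers v_i = (∏_{j≠i}(α_i − α_j))^{−1} mod 13.
  i = 1 (α = 5): (5−2)(5−8)(5−7)(5−6) = 3·(−3)·(−2)·(−1) = −18 ≡ 8, so v_1 = 8^{−1} = 5 (mod 13).
  i = 2 (α = 2): (2−5)(2−8)(2−7)(2−6) = (−3)·(−6)·(−5)·(−4) = 360 ≡ 9, so v_2 = 9^{−1} = 3 (mod 13).
  i = 3 (α = 8): (8−5)(8−2)(8−7)(8−6) = 3·6·1·2 = 36 ≡ 10, so v_3 = 10^{−1} = 4 (mod 13).
  i = 4 (α = 7): (7−5)(7−2)(7−8)(7−6) = 2·5·(−1)·1 = −10 ≡ 3, so v_4 = 3^{−1} = 9 (mod 13).
  i = 5 (α = 6): (6−5)(6−2)(6−8)(6−7) = 1·4·(−2)·(−1) = 8 ≡ 8, so v_5 = 8^{−1} = 5 (mod 13).
  v = [5, 3, 4, 9, 5].
Step 2: syndromes of r = [8, 1, 2, 5, 6] (all sums mod 13).
  S_0 = Σ v_i r_i = 5·8 + 3·1 + 4·2 + 9·5 + 5·6 = 126 ≡ 9.
  S_1 = Σ v_i α_i r_i = 5·5·8 + 3·2·1 + 4·8·2 + 9·7·5 + 5·6·6 = 765 ≡ 11.
  α_i^2 mod 13 = [12, 4, 12, 10, 10].
  S_2 = Σ v_i α_i^2 r_i = 5·12·8 + 3·4·1 + 4·12·2 + 9·10·5 + 5·10·6 = 1338 ≡ 12.
  S = (9, 11, 12) ≠ 0, so r is not a codeword (an error is present).
Step 3: locate the error. For a single error e at position i, S_ℓ = v_i·e·α_i^ℓ, so α_err = S_1/S_0.
  S_0^{−1} = 9^{−1} = 3 (mod 13), so α_err = 11·3 = 33 ≡ 7 = α_4. Error position i = 4.
  Consistency check: S_2/S_1 = 12·6 = 72 ≡ 7 = α_err ✓ (single-error assumption holds).
Step 4: error magnitude e = S_0/v_4 = S_0·∏_{j≠4}(α_4 − α_j) = 9·3 = 27 ≡ 1 (mod 13).
Step 5: correct position 4: c_4 = r_4 − e = 5 − 1 ≡ 4 (mod 13). Hence c = [8, 1, 2, 4, 6].
  Check: interpolating c through the α_i gives m(x) = 5 + 11·x (degree < 2) with m(α_i) = c_i for every i, so c is indeed a codeword.


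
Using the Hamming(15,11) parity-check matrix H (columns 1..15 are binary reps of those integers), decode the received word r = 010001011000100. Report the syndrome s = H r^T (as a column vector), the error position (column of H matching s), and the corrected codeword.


s = (1, 0, 0, 0)^T, error position = 8, corrected codeword c = 010001001000100

Compute s = H r^T mod 2 one row at a time:
  s_1 = 1 + 1 + 0 + 0 + 0 + 1 + 0 + 0 = 3 ≡ 1 (mod 2).
  s_2 = 0 + 0 + 1 + 0 + 0 + 1 + 0 + 0 = 2 ≡ 0 (mod 2).
  s_3 = 1 + 0 + 1 + 0 + 0 + 0 + 0 + 0 = 2 ≡ 0 (mod 2).
  s_4 = 0 + 0 + 0 + 0 + 1 + 0 + 1 + 0 = 2 ≡ 0 (mod 2).
s = (1, 0, 0, 0)^T — this equals column 8 of H (binary 1000), so error is at position 8.
Correct: flip bit 8 of r = 010001011000100 to get c = 010001001000100.


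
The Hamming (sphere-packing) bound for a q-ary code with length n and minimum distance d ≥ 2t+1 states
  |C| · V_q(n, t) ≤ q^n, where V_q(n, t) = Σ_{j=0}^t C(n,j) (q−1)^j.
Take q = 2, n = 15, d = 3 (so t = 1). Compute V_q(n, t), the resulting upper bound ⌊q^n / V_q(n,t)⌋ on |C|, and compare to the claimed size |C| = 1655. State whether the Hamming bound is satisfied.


V_q(n, t) = 16, q^n = 32768, Hamming bound = 2048, |C| = 1655 ≤ bound (satisfied).

Step 1: Compute V_q(n, t) = Σ_{j=0}^1 C(n, j) (q−1)^j.
  j = 0: C(15,0)·(1)^0 = 1·1 = 1.
  j = 1: C(15,1)·(1)^1 = 15·1 = 15.
  V_q(n, t) = 1 + 15 = 16.
Step 2: q^n = 2^15 = 32768.
Step 3: Hamming bound ⌊q^n / V_q(n,t)⌋ = ⌊32768/16⌋ = 2048.
Step 4: Compare |C| = 1655 to 2048: satisfied.
The claimed |C| lies below the Hamming bound.


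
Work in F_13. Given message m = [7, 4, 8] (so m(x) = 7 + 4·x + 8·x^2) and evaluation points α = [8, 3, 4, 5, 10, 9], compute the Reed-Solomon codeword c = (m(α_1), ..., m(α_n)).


c = [5, 0, 8, 6, 2, 2]

Message polynomial: m(x) = 7 + 4·x + 8·x^2 (mod 13).
For each evaluation point α_i, compute m(α_i) mod 13:
  α_1 = 8: Horner steps 8 → 3 → 5, so m(8) = 5.
  α_2 = 3: Horner steps 8 → 2 → 0, so m(3) = 0.
  α_3 = 4: Horner steps 8 → 10 → 8, so m(4) = 8.
  α_4 = 5: Horner steps 8 → 5 → 6, so m(5) = 6.
  α_5 = 10: Horner steps 8 → 6 → 2, so m(10) = 2.
  α_6 = 9: Horner steps 8 → 11 → 2, so m(9) = 2.
Codeword c = [5, 0, 8, 6, 2, 2] ∈ F_13^6.


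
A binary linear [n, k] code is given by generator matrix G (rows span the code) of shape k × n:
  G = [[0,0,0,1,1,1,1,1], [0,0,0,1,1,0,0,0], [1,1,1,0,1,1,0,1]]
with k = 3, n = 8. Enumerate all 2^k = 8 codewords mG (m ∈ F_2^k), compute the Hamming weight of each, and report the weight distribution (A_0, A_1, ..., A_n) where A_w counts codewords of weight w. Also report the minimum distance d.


Weight distribution: A_0 = 1, A_2 = 1, A_3 = 1, A_5 = 3, A_6 = 2. Minimum distance d = 2.

Enumerate all 2^3 = 8 messages m ∈ F_2^3.
For each, compute codeword c = mG in F_2^8, then tally its weight.
  m = 000 → c = 00000000, weight = 0.
  m = 100 → c = 00011111, weight = 5.
  m = 010 → c = 00011000, weight = 2.
  m = 110 → c = 00000111, weight = 3.
  m = 001 → c = 11101101, weight = 6.
  m = 101 → c = 11110010, weight = 5.
  m = 011 → c = 11110101, weight = 6.
  m = 111 → c = 11101010, weight = 5.
Tally weights:
  weight 0: 1 codewords.
  weight 2: 1 codewords.
  weight 3: 1 codewords.
  weight 5: 3 codewords.
  weight 6: 2 codewords.
Minimum distance d = smallest w > 0 with A_w > 0 = 2.
Sanity: Σ A_w = 8 = 2^3 = 8 ✓.


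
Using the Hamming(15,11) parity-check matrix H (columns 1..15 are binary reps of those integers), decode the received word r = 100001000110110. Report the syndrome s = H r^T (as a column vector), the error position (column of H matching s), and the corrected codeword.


s = (0, 1, 0, 1)^T, error position = 5, corrected codeword c = 100011000110110

Compute s = H r^T mod 2 one row at a time:
  s_1 = 0 + 0 + 1 + 1 + 0 + 1 + 1 + 0 = 4 ≡ 0 (mod 2).
  s_2 = 0 + 0 + 1 + 0 + 0 + 1 + 1 + 0 = 3 ≡ 1 (mod 2).
  s_3 = 0 + 0 + 1 + 0 + 1 + 1 + 1 + 0 = 4 ≡ 0 (mod 2).
  s_4 = 1 + 0 + 0 + 0 + 0 + 1 + 1 + 0 = 3 ≡ 1 (mod 2).
s = (0, 1, 0, 1)^T — this equals column 5 of H (binary 0101), so error is at position 5.
Correct: flip bit 5 of r = 100001000110110 to get c = 100011000110110.


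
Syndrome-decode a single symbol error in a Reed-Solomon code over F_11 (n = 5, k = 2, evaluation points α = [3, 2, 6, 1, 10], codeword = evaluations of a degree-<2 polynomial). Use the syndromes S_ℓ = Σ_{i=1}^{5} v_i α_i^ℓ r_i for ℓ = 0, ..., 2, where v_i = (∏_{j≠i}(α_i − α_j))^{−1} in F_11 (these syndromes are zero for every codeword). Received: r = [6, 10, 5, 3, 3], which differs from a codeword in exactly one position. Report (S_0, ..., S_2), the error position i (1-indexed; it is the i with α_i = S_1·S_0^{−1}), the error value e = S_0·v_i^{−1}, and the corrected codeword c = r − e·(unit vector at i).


S = (1, 10, 1), error at position 5, error magnitude e = 3, c = [6, 10, 5, 3, 0].

Step 1: column multipliers v_i = (∏_{j≠i}(α_i − α_j))^{−1} mod 11.
  i = 1 (α = 3): (3−2)(3−6)(3−1)(3−10) = 1·(−3)·2·(−7) = 42 ≡ 9, so v_1 = 9^{−1} = 5 (mod 11).
  i = 2 (α = 2): (2−3)(2−6)(2−1)(2−10) = (−1)·(−4)·1·(−8) = −32 ≡ 1, so v_2 = 1^{−1} = 1 (mod 11).
  i = 3 (α = 6): (6−3)(6−2)(6−1)(6−10) = 3·4·5·(−4) = −240 ≡ 2, so v_3 = 2^{−1} = 6 (mod 11).
  i = 4 (α = 1): (1−3)(1−2)(1−6)(1−10) = (−2)·(−1)·(−5)·(−9) = 90 ≡ 2, so v_4 = 2^{−1} = 6 (mod 11).
  i = 5 (α = 10): (10−3)(10−2)(10−6)(10−1) = 7·8·4·9 = 2016 ≡ 3, so v_5 = 3^{−1} = 4 (mod 11).
  v = [5, 1, 6, 6, 4].
Step 2: syndromes of r = [6, 10, 5, 3, 3] (all sums mod 11).
  S_0 = Σ v_i r_i = 5·6 + 1·10 + 6·5 + 6·3 + 4·3 = 100 ≡ 1.
  S_1 = Σ v_i α_i r_i = 5·3·6 + 1·2·10 + 6·6·5 + 6·1·3 + 4·10·3 = 428 ≡ 10.
  α_i^2 mod 11 = [9, 4, 3, 1, 1].
  S_2 = Σ v_i α_i^2 r_i = 5·9·6 + 1·4·10 + 6·3·5 + 6·1·3 + 4·1·3 = 430 ≡ 1.
  S = (1, 10, 1) ≠ 0, so r is not a codeword (an error is present).
Step 3: locate the error. For a single error e at position i, S_ℓ = v_i·e·α_i^ℓ, so α_err = S_1/S_0.
  S_0^{−1} = 1^{−1} = 1 (mod 11), so α_err = 10·1 = 10 ≡ 10 = α_5. Error position i = 5.
  Consistency check: S_2/S_1 = 1·10 = 10 ≡ 10 = α_err ✓ (single-error assumption holds).
Step 4: error magnitude e = S_0/v_5 = S_0·∏_{j≠5}(α_5 − α_j) = 1·3 = 3 ≡ 3 (mod 11).
Step 5: correct position 5: c_5 = r_5 − e = 3 − 3 ≡ 0 (mod 11). Hence c = [6, 10, 5, 3, 0].
  Check: interpolating c through the α_i gives m(x) = 7 + 7·x (degree < 2) with m(α_i) = c_i for every i, so c is indeed a codeword.


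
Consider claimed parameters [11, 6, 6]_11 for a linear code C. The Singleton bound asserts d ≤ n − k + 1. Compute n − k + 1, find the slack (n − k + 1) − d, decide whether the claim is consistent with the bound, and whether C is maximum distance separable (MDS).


Singleton RHS = n − k + 1 = 6, slack = 0, bound satisfied, MDS.

Singleton bound: d ≤ n − k + 1.
Here n = 11, k = 6, so n − k + 1 = 6.
Given d = 6, check d ≤ 6: YES.
Slack = (n − k + 1) − d = 0.
The code is MDS (slack = 0).
Description: the claimed parameters are [11, 6, 6]_11; such a code would be MDS (meets Singleton bound).


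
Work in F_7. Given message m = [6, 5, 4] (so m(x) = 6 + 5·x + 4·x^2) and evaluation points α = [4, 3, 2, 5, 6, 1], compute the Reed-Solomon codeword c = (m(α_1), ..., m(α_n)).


c = [6, 1, 4, 5, 5, 1]

Message polynomial: m(x) = 6 + 5·x + 4·x^2 (mod 7).
For each evaluation point α_i, compute m(α_i) mod 7:
  α_1 = 4: Horner steps 4 → 0 → 6, so m(4) = 6.
  α_2 = 3: Horner steps 4 → 3 → 1, so m(3) = 1.
  α_3 = 2: Horner steps 4 → 6 → 4, so m(2) = 4.
  α_4 = 5: Horner steps 4 → 4 → 5, so m(5) = 5.
  α_5 = 6: Horner steps 4 → 1 → 5, so m(6) = 5.
  α_6 = 1: Horner steps 4 → 2 → 1, so m(1) = 1.
Codeword c = [6, 1, 4, 5, 5, 1] ∈ F_7^6.


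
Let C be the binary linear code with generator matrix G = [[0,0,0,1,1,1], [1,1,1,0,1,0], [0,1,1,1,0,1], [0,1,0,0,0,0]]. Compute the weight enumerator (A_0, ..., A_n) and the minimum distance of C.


Weight distribution: A_0 = 1, A_1 = 2, A_2 = 2, A_3 = 4, A_4 = 5, A_5 = 2. Minimum distance d = 1.

Enumerate all 2^4 = 16 messages m ∈ F_2^4.
For each, compute codeword c = mG in F_2^6, then tally its weight.
  m = 0000 → c = 000000, weight = 0.
  m = 1000 → c = 000111, weight = 3.
  m = 0100 → c = 111010, weight = 4.
  m = 1100 → c = 111101, weight = 5.
  m = 0010 → c = 011101, weight = 4.
  m = 1010 → c = 011010, weight = 3.
  m = 0110 → c = 100111, weight = 4.
  m = 1110 → c = 100000, weight = 1.
  m = 0001 → c = 010000, weight = 1.
  m = 1001 → c = 010111, weight = 4.
  m = 0101 → c = 101010, weight = 3.
  m = 1101 → c = 101101, weight = 4.
  m = 0011 → c = 001101, weight = 3.
  m = 1011 → c = 001010, weight = 2.
  m = 0111 → c = 110111, weight = 5.
  m = 1111 → c = 110000, weight = 2.
Tally weights:
  weight 0: 1 codewords.
  weight 1: 2 codewords.
  weight 2: 2 codewords.
  weight 3: 4 codewords.
  weight 4: 5 codewords.
  weight 5: 2 codewords.
Minimum distance d = smallest w > 0 with A_w > 0 = 1.
Sanity: Σ A_w = 16 = 2^4 = 16 ✓.


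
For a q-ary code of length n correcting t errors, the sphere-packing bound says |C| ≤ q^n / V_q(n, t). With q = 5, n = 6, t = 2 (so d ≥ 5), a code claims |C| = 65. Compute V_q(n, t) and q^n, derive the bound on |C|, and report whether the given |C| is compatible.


V_q(n, t) = 265, q^n = 15625, Hamming bound = 58, |C| = 65 > bound (violated).

Step 1: Compute V_q(n, t) = Σ_{j=0}^2 C(n, j) (q−1)^j.
  j = 0: C(6,0)·(4)^0 = 1·1 = 1.
  j = 1: C(6,1)·(4)^1 = 6·4 = 24.
  j = 2: C(6,2)·(4)^2 = 15·16 = 240.
  V_q(n, t) = 1 + 24 + 240 = 265.
Step 2: q^n = 5^6 = 15625.
Step 3: Hamming bound ⌊q^n / V_q(n,t)⌋ = ⌊15625/265⌋ = 58.
Step 4: Compare |C| = 65 to 58: violated.
The claimed |C| lies above the Hamming bound, so no 5-ary code of length 6 with d ≥ 5 can have 65 codewords.


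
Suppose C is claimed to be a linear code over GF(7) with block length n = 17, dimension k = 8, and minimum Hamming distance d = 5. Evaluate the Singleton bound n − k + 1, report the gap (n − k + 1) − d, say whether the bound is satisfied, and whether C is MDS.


Singleton RHS = n − k + 1 = 10, slack = 5, bound satisfied, not MDS.

Singleton bound: d ≤ n − k + 1.
Here n = 17, k = 8, so n − k + 1 = 10.
Given d = 5, check d ≤ 10: YES.
Slack = (n − k + 1) − d = 5.
The code is NOT MDS (slack = 5 > 0).
Description: the claimed parameters are [17, 8, 5]_7; such a code would be non-MDS.


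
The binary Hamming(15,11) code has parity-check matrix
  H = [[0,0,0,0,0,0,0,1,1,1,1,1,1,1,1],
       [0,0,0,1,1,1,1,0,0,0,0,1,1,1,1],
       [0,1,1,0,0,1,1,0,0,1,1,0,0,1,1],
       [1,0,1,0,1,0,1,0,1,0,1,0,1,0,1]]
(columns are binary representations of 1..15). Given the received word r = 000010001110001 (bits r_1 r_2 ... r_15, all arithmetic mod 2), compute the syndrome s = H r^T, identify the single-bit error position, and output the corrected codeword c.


s = (0, 0, 1, 0)^T, error position = 2, corrected codeword c = 010010001110001

Compute s = H r^T mod 2 one row at a time:
  s_1 = 0 + 1 + 1 + 1 + 0 + 0 + 0 + 1 = 4 ≡ 0 (mod 2).
  s_2 = 0 + 1 + 0 + 0 + 0 + 0 + 0 + 1 = 2 ≡ 0 (mod 2).
  s_3 = 0 + 0 + 0 + 0 + 1 + 1 + 0 + 1 = 3 ≡ 1 (mod 2).
  s_4 = 0 + 0 + 1 + 0 + 1 + 1 + 0 + 1 = 4 ≡ 0 (mod 2).
s = (0, 0, 1, 0)^T — this equals column 2 of H (binary 0010), so error is at position 2.
Correct: flip bit 2 of r = 000010001110001 to get c = 010010001110001.


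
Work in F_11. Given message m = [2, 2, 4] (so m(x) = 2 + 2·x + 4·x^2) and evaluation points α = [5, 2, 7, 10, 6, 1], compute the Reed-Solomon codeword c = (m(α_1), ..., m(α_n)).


c = [2, 0, 3, 4, 4, 8]

Message polynomial: m(x) = 2 + 2·x + 4·x^2 (mod 11).
For each evaluation point α_i, compute m(α_i) mod 11:
  α_1 = 5: Horner steps 4 → 0 → 2, so m(5) = 2.
  α_2 = 2: Horner steps 4 → 10 → 0, so m(2) = 0.
  α_3 = 7: Horner steps 4 → 8 → 3, so m(7) = 3.
  α_4 = 10: Horner steps 4 → 9 → 4, so m(10) = 4.
  α_5 = 6: Horner steps 4 → 4 → 4, so m(6) = 4.
  α_6 = 1: Horner steps 4 → 6 → 8, so m(1) = 8.
Codeword c = [2, 0, 3, 4, 4, 8] ∈ F_11^6.


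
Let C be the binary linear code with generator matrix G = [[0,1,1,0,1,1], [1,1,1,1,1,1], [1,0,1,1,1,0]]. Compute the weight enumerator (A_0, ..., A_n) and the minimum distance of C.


Weight distribution: A_0 = 1, A_2 = 3, A_4 = 3, A_6 = 1. Minimum distance d = 2.

Enumerate all 2^3 = 8 messages m ∈ F_2^3.
For each, compute codeword c = mG in F_2^6, then tally its weight.
  m = 000 → c = 000000, weight = 0.
  m = 100 → c = 011011, weight = 4.
  m = 010 → c = 111111, weight = 6.
  m = 110 → c = 100100, weight = 2.
  m = 001 → c = 101110, weight = 4.
  m = 101 → c = 110101, weight = 4.
  m = 011 → c = 010001, weight = 2.
  m = 111 → c = 001010, weight = 2.
Tally weights:
  weight 0: 1 codewords.
  weight 2: 3 codewords.
  weight 4: 3 codewords.
  weight 6: 1 codewords.
Minimum distance d = smallest w > 0 with A_w > 0 = 2.
Sanity: Σ A_w = 8 = 2^3 = 8 ✓.


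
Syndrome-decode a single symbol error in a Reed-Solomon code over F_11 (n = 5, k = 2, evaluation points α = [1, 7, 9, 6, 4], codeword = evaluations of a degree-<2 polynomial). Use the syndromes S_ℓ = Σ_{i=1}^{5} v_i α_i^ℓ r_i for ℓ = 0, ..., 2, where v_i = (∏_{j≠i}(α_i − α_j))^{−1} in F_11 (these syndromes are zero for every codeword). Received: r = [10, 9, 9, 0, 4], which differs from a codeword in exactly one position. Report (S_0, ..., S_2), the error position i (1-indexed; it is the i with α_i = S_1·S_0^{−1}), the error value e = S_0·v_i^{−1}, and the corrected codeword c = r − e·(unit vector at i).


S = (9, 4, 3), error at position 3, error magnitude e = 4, c = [10, 9, 5, 0, 4].

Step 1: column multipliers v_i = (∏_{j≠i}(α_i − α_j))^{−1} mod 11.
  i = 1 (α = 1): (1−7)(1−9)(1−6)(1−4) = (−6)·(−8)·(−5)·(−3) = 720 ≡ 5, so v_1 = 5^{−1} = 9 (mod 11).
  i = 2 (α = 7): (7−1)(7−9)(7−6)(7−4) = 6·(−2)·1·3 = −36 ≡ 8, so v_2 = 8^{−1} = 7 (mod 11).
  i = 3 (α = 9): (9−1)(9−7)(9−6)(9−4) = 8·2·3·5 = 240 ≡ 9, so v_3 = 9^{−1} = 5 (mod 11).
  i = 4 (α = 6): (6−1)(6−7)(6−9)(6−4) = 5·(−1)·(−3)·2 = 30 ≡ 8, so v_4 = 8^{−1} = 7 (mod 11).
  i = 5 (α = 4): (4−1)(4−7)(4−9)(4−6) = 3·(−3)·(−5)·(−2) = −90 ≡ 9, so v_5 = 9^{−1} = 5 (mod 11).
  v = [9, 7, 5, 7, 5].
Step 2: syndromes of r = [10, 9, 9, 0, 4] (all sums mod 11).
  S_0 = Σ v_i r_i = 9·10 + 7·9 + 5·9 + 7·0 + 5·4 = 218 ≡ 9.
  S_1 = Σ v_i α_i r_i = 9·1·10 + 7·7·9 + 5·9·9 + 7·6·0 + 5·4·4 = 1016 ≡ 4.
  α_i^2 mod 11 = [1, 5, 4, 3, 5].
  S_2 = Σ v_i α_i^2 r_i = 9·1·10 + 7·5·9 + 5·4·9 + 7·3·0 + 5·5·4 = 685 ≡ 3.
  S = (9, 4, 3) ≠ 0, so r is not a codeword (an error is present).
Step 3: locate the error. For a single error e at position i, S_ℓ = v_i·e·α_i^ℓ, so α_err = S_1/S_0.
  S_0^{−1} = 9^{−1} = 5 (mod 11), so α_err = 4·5 = 20 ≡ 9 = α_3. Error position i = 3.
  Consistency check: S_2/S_1 = 3·3 = 9 ≡ 9 = α_err ✓ (single-error assumption holds).
Step 4: error magnitude e = S_0/v_3 = S_0·∏_{j≠3}(α_3 − α_j) = 9·9 = 81 ≡ 4 (mod 11).
Step 5: correct position 3: c_3 = r_3 − e = 9 − 4 ≡ 5 (mod 11). Hence c = [10, 9, 5, 0, 4].
  Check: interpolating c through the α_i gives m(x) = 1 + 9·x (degree < 2) with m(α_i) = c_i for every i, so c is indeed a codeword.


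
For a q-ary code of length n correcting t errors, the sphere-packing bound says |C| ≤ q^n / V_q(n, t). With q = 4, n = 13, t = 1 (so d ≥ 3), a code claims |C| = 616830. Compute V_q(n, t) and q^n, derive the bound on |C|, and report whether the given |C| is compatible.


V_q(n, t) = 40, q^n = 67108864, Hamming bound = 1677721, |C| = 616830 ≤ bound (satisfied).

Step 1: Compute V_q(n, t) = Σ_{j=0}^1 C(n, j) (q−1)^j.
  j = 0: C(13,0)·(3)^0 = 1·1 = 1.
  j = 1: C(13,1)·(3)^1 = 13·3 = 39.
  V_q(n, t) = 1 + 39 = 40.
Step 2: q^n = 4^13 = 67108864.
Step 3: Hamming bound ⌊q^n / V_q(n,t)⌋ = ⌊67108864/40⌋ = 1677721.
Step 4: Compare |C| = 616830 to 1677721: satisfied.
The claimed |C| lies below the Hamming bound.


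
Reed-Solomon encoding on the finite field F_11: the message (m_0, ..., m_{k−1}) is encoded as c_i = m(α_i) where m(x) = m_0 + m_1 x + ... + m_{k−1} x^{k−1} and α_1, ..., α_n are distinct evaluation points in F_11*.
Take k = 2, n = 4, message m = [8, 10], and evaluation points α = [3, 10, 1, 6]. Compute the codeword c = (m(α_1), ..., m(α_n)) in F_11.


c = [5, 9, 7, 2]

Message polynomial: m(x) = 8 + 10·x (mod 11).
For each evaluation point α_i, compute m(α_i) mod 11:
  α_1 = 3: Horner steps 10 → 5, so m(3) = 5.
  α_2 = 10: Horner steps 10 → 9, so m(10) = 9.
  α_3 = 1: Horner steps 10 → 7, so m(1) = 7.
  α_4 = 6: Horner steps 10 → 2, so m(6) = 2.
Codeword c = [5, 9, 7, 2] ∈ F_11^4.


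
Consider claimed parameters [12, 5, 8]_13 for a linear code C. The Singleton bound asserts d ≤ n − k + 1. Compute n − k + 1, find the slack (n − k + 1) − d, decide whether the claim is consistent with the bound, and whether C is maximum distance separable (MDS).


Singleton RHS = n − k + 1 = 8, slack = 0, bound satisfied, MDS.

Singleton bound: d ≤ n − k + 1.
Here n = 12, k = 5, so n − k + 1 = 8.
Given d = 8, check d ≤ 8: YES.
Slack = (n − k + 1) − d = 0.
The code is MDS (slack = 0).
Description: the claimed parameters are [12, 5, 8]_13; such a code would be MDS (meets Singleton bound).


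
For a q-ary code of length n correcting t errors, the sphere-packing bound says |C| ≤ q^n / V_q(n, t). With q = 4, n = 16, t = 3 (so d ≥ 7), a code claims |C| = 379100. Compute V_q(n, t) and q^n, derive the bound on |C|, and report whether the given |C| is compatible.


V_q(n, t) = 16249, q^n = 4294967296, Hamming bound = 264321, |C| = 379100 > bound (violated).

Step 1: Compute V_q(n, t) = Σ_{j=0}^3 C(n, j) (q−1)^j.
  j = 0: C(16,0)·(3)^0 = 1·1 = 1.
  j = 1: C(16,1)·(3)^1 = 16·3 = 48.
  j = 2: C(16,2)·(3)^2 = 120·9 = 1080.
  j = 3: C(16,3)·(3)^3 = 560·27 = 15120.
  V_q(n, t) = 1 + 48 + 1080 + 15120 = 16249.
Step 2: q^n = 4^16 = 4294967296.
Step 3: Hamming bound ⌊q^n / V_q(n,t)⌋ = ⌊4294967296/16249⌋ = 264321.
Step 4: Compare |C| = 379100 to 264321: violated.
The claimed |C| lies above the Hamming bound, so no 4-ary code of length 16 with d ≥ 7 can have 379100 codewords.


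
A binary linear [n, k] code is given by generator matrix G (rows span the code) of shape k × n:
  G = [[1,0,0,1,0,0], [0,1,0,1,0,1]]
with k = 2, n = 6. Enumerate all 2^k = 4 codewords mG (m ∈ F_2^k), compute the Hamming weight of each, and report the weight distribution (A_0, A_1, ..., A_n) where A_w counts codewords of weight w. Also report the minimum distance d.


Weight distribution: A_0 = 1, A_2 = 1, A_3 = 2. Minimum distance d = 2.

Enumerate all 2^2 = 4 messages m ∈ F_2^2.
For each, compute codeword c = mG in F_2^6, then tally its weight.
  m = 00 → c = 000000, weight = 0.
  m = 10 → c = 100100, weight = 2.
  m = 01 → c = 010101, weight = 3.
  m = 11 → c = 110001, weight = 3.
Tally weights:
  weight 0: 1 codewords.
  weight 2: 1 codewords.
  weight 3: 2 codewords.
Minimum distance d = smallest w > 0 with A_w > 0 = 2.
Sanity: Σ A_w = 4 = 2^2 = 4 ✓.


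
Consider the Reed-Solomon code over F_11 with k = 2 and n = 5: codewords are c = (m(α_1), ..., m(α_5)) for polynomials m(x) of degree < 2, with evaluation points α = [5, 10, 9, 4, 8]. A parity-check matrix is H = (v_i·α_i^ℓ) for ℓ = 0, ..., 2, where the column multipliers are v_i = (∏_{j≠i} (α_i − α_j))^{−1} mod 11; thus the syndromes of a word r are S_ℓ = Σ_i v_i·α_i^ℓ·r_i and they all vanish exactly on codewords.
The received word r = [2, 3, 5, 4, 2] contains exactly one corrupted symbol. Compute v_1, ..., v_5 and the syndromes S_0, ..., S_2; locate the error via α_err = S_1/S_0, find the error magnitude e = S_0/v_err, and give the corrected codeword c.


S = (3, 2, 5), error at position 5, error magnitude e = 6, c = [2, 3, 5, 4, 7].

Step 1: column multipliers v_i = (∏_{j≠i}(α_i − α_j))^{−1} mod 11.
  i = 1 (α = 5): (5−10)(5−9)(5−4)(5−8) = (−5)·(−4)·1·(−3) = −60 ≡ 6, so v_1 = 6^{−1} = 2 (mod 11).
  i = 2 (α = 10): (10−5)(10−9)(10−4)(10−8) = 5·1·6·2 = 60 ≡ 5, so v_2 = 5^{−1} = 9 (mod 11).
  i = 3 (α = 9): (9−5)(9−10)(9−4)(9−8) = 4·(−1)·5·1 = −20 ≡ 2, so v_3 = 2^{−1} = 6 (mod 11).
  i = 4 (α = 4): (4−5)(4−10)(4−9)(4−8) = (−1)·(−6)·(−5)·(−4) = 120 ≡ 10, so v_4 = 10^{−1} = 10 (mod 11).
  i = 5 (α = 8): (8−5)(8−10)(8−9)(8−4) = 3·(−2)·(−1)·4 = 24 ≡ 2, so v_5 = 2^{−1} = 6 (mod 11).
  v = [2, 9, 6, 10, 6].
Step 2: syndromes of r = [2, 3, 5, 4, 2] (all sums mod 11).
  S_0 = Σ v_i r_i = 2·2 + 9·3 + 6·5 + 10·4 + 6·2 = 113 ≡ 3.
  S_1 = Σ v_i α_i r_i = 2·5·2 + 9·10·3 + 6·9·5 + 10·4·4 + 6·8·2 = 816 ≡ 2.
  α_i^2 mod 11 = [3, 1, 4, 5, 9].
  S_2 = Σ v_i α_i^2 r_i = 2·3·2 + 9·1·3 + 6·4·5 + 10·5·4 + 6·9·2 = 467 ≡ 5.
  S = (3, 2, 5) ≠ 0, so r is not a codeword (an error is present).
Step 3: locate the error. For a single error e at position i, S_ℓ = v_i·e·α_i^ℓ, so α_err = S_1/S_0.
  S_0^{−1} = 3^{−1} = 4 (mod 11), so α_err = 2·4 = 8 ≡ 8 = α_5. Error position i = 5.
  Consistency check: S_2/S_1 = 5·6 = 30 ≡ 8 = α_err ✓ (single-error assumption holds).
Step 4: error magnitude e = S_0/v_5 = S_0·∏_{j≠5}(α_5 − α_j) = 3·2 = 6 ≡ 6 (mod 11).
Step 5: correct position 5: c_5 = r_5 − e = 2 − 6 ≡ 7 (mod 11). Hence c = [2, 3, 5, 4, 7].
  Check: interpolating c through the α_i gives m(x) = 1 + 9·x (degree < 2) with m(α_i) = c_i for every i, so c is indeed a codeword.
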